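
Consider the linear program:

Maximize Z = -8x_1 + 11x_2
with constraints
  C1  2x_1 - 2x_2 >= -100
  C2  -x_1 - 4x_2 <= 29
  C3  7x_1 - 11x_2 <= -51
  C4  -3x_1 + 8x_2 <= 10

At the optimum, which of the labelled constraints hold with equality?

C2 and C4

Feasible corners and Z = -8x_1 + 11x_2:
  (-523/39, -152/39) → Z = 2512/39
  (-68/5, -77/20) → Z = 1329/20
  (-298/23, -83/23) → Z = 1471/23

The maximum is at (-68/5, -77/20). Substituting into each constraint, equality holds for C2 and C4; the remaining constraints have slack.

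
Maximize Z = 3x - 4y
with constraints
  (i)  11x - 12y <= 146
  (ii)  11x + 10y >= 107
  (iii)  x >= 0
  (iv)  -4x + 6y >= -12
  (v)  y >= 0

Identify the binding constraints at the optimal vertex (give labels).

Vertices and Z = 3x - 4y:
  (122/3, 226/9) → Z = 194/9
  (0, 107/10) → Z = -214/5
  (381/53, 148/53) → Z = 551/53
The feasible region is unbounded (it extends along (0, 1), (12, 11)), but Z strictly decreases along every unbounded feasible direction, so there is no improving ray and the maximum is attained at a vertex.

The maximum is at (122/3, 226/9). Substituting into each constraint, equality holds for (i) and (iv); the remaining constraints have slack.

(i) and (iv)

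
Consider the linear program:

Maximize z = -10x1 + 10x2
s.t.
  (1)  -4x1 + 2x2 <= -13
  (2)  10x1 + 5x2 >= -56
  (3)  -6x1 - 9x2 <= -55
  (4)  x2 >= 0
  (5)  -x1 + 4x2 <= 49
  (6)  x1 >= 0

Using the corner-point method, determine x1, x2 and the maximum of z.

x1 = 75/7, x2 = 209/14, maximum z = 295/7

Extreme points and z = -10x1 + 10x2:
  (227/48, 71/24) → z = -425/24
  (75/7, 209/14) → z = 295/7
  (55/6, 0) → z = -275/3
The feasible region is unbounded (it extends along (1, 0), (4, 1)), but z strictly decreases along every unbounded feasible direction, so there is no improving ray and the maximum is attained at a vertex.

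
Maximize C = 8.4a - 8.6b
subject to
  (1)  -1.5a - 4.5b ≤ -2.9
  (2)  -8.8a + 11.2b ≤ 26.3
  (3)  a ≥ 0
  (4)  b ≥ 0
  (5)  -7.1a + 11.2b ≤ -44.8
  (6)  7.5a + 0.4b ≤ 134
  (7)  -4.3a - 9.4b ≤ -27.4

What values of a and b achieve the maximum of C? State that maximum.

a = 268/15, b = 0, maximum C = 3752/25

Corner points and C = 8.4a - 8.6b:
  (268/15, 0) → C = 3752/25
  (274/43, 0) → C = 11508/215
  (37968/2171, 15385/2171) → C = 71777/835
  (7280/1149, 19/1149) → C = 304943/5745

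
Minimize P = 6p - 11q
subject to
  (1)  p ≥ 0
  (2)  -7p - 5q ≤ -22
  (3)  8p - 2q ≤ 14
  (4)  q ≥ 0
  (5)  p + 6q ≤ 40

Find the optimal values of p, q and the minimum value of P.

p = 0, q = 20/3, minimum P = -220/3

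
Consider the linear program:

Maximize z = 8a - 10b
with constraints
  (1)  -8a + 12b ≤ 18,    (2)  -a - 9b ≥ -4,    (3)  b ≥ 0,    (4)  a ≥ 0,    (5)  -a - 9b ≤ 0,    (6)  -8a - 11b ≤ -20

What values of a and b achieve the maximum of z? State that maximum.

Extreme points and z = 8a - 10b:
  (4, 0) → z = 32
  (136/61, 12/61) → z = 968/61
  (5/2, 0) → z = 20

a = 4, b = 0, maximum z = 32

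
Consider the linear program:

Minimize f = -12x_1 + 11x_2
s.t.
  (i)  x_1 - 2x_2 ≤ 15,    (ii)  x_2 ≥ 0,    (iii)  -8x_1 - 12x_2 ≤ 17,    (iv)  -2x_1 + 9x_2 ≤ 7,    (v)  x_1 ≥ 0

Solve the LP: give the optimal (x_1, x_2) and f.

Vertices and f = -12x_1 + 11x_2:
  (15, 0) → f = -180
  (149/5, 37/5) → f = -1381/5
  (0, 0) → f = 0
  (0, 7/9) → f = 77/9

The optimum lies where x_1 - 2x_2 = 15 and -2x_1 + 9x_2 = 7.
Solving simultaneously gives x_1 = 149/5, x_2 = 37/5.

x_1 = 149/5, x_2 = 37/5, minimum f = -1381/5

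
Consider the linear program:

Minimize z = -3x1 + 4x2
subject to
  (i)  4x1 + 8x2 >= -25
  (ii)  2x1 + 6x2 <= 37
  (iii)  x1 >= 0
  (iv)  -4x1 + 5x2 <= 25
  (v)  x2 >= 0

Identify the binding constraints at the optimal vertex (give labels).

Corner points and z = -3x1 + 4x2:
  (35/34, 99/17) → z = 687/34
  (37/2, 0) → z = -111/2
  (0, 5) → z = 20
  (0, 0) → z = 0

The minimum is at (37/2, 0). Substituting into each constraint, equality holds for (ii) and (v); the remaining constraints have slack.

(ii) and (v)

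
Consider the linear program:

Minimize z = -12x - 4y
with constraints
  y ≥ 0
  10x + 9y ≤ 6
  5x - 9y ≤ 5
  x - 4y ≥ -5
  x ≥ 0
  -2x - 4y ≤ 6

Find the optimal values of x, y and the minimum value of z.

x = 3/5, y = 0, minimum z = -36/5

At the optimal vertex, y = 0 and 10x + 9y = 6.
Solving simultaneously gives x = 3/5, y = 0.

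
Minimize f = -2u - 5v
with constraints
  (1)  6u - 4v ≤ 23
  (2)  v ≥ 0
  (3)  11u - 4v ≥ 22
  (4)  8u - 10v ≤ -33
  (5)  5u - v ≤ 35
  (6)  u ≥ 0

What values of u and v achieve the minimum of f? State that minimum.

Vertices and f = -2u - 5v:
  (176/39, 539/78) → f = -1133/26
  (118/9, 275/9) → f = -179
  (383/42, 445/42) → f = -997/14

The optimum lies where 11u - 4v = 22 and 5u - v = 35.
Solving simultaneously gives u = 118/9, v = 275/9.

u = 118/9, v = 275/9, minimum f = -179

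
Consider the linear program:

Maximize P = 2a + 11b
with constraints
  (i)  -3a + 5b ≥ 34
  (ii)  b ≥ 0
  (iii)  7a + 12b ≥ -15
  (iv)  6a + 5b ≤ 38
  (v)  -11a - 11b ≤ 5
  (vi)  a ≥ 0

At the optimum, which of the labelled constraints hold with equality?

Vertices and P = 2a + 11b:
  (4/9, 106/15) → P = 3538/45
  (0, 34/5) → P = 374/5
  (0, 38/5) → P = 418/5

The maximum is at (0, 38/5). Substituting into each constraint, equality holds for (iv) and (vi); the remaining constraints have slack.

(iv) and (vi)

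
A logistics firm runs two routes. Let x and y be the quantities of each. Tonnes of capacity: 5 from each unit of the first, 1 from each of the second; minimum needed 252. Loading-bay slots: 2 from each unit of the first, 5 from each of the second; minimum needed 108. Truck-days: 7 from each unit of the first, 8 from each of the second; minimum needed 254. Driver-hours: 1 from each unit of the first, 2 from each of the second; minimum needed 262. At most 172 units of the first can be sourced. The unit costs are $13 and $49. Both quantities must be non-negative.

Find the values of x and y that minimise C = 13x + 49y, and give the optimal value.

The feasible region is unbounded (it extends along (0, 1)), but C strictly increases along every unbounded feasible direction, so there is no improving ray and the minimum is attained at a vertex.

At the optimal vertex, x + 2y = 262 and x = 172.
Solving simultaneously gives x = 172, y = 45.

x = 172, y = 45, minimum C = 4441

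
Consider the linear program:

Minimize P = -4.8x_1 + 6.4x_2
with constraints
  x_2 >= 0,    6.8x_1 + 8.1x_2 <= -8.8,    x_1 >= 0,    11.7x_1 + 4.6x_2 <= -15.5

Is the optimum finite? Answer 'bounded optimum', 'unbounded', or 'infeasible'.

infeasible

The boundaries x_2 = 0 and 11.7x_1 + 4.6x_2 = -15.5 meet at (-155/117, 0), but that point violates x_1 ≥ 0. Every candidate vertex is excluded by some other constraint, so the feasible region is empty.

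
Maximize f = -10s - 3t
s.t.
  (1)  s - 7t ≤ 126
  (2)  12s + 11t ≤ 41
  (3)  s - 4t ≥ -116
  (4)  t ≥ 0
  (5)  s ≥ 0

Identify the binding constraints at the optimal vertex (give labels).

Vertices and f = -10s - 3t:
  (41/12, 0) → f = -205/6
  (0, 41/11) → f = -123/11
  (0, 0) → f = 0

The maximum is at (0, 0). Substituting into each constraint, equality holds for (4) and (5); the remaining constraints have slack.

(4) and (5)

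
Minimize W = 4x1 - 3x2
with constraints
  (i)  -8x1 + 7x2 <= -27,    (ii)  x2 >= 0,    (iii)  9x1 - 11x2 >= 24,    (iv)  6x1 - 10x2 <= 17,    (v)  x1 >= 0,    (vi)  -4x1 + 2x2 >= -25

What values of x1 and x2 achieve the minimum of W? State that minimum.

At the optimal vertex, -8x1 + 7x2 = -27 and 6x1 - 10x2 = 17.
Solving simultaneously gives x1 = 151/38, x2 = 13/19.

x1 = 151/38, x2 = 13/19, minimum W = 263/19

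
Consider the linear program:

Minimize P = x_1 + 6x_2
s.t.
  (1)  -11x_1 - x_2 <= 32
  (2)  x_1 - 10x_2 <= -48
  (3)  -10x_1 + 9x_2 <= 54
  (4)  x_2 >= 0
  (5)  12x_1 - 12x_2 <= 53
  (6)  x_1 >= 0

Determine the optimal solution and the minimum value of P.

Vertices and P = x_1 + 6x_2:
  (553/54, 629/108) → P = 1220/27
  (0, 24/5) → P = 144/5
  (0, 6) → P = 36
The feasible region is unbounded (it extends along (9, 10), (1, 1)), but P strictly increases along every unbounded feasible direction, so there is no improving ray and the minimum is attained at a vertex.

x_1 = 0, x_2 = 24/5, minimum P = 144/5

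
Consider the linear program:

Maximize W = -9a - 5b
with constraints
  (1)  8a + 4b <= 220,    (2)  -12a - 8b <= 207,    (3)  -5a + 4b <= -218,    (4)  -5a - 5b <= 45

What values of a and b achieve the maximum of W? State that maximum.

Corner points and W = -9a - 5b:
  (438/13, -161/13) → W = -3137/13
  (64, -73) → W = -211
  (182/9, -263/9) → W = -323/9

At the optimal vertex, -5a + 4b = -218 and -5a - 5b = 45.
Solving simultaneously gives a = 182/9, b = -263/9.

a = 182/9, b = -263/9, maximum W = -323/9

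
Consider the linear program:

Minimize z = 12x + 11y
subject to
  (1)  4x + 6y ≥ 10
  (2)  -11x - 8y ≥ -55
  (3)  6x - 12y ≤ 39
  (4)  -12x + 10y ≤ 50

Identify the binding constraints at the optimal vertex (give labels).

(1) and (4)

Corner points and z = 12x + 11y:
  (59/14, -8/7) → z = 38
  (-25/14, 20/7) → z = 10
  (27/5, -11/20) → z = 235/4
  (75/103, 605/103) → z = 7555/103

The minimum is at (-25/14, 20/7). Substituting into each constraint, equality holds for (1) and (4); the remaining constraints have slack.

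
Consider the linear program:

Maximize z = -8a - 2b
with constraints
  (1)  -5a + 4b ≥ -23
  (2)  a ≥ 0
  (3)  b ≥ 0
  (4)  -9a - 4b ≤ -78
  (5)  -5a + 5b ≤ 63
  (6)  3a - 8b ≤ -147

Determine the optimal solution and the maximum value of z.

Extreme points and z = -8a - 2b:
  (367/5, 86) → z = -3796/5
  (193/7, 201/7) → z = -278
  (231/25, 546/25) → z = -588/5

a = 231/25, b = 546/25, maximum z = -588/5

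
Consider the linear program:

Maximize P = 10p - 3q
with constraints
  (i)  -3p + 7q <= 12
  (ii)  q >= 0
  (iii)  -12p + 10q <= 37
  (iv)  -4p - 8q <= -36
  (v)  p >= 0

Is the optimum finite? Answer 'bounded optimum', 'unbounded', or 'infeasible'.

From the feasible point (3, 3), moving in the direction (7, 3) keeps every constraint satisfied while P increases without bound.

unbounded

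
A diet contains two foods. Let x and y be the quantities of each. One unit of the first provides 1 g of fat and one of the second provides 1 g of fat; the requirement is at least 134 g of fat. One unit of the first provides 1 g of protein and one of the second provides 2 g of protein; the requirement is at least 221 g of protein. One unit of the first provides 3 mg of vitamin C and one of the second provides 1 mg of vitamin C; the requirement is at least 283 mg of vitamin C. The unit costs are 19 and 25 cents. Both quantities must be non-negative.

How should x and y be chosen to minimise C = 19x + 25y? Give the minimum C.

Corner points and C = 19x + 25y:
  (0, 283) → C = 7075
  (221, 0) → C = 4199
  (69, 76) → C = 3211
The feasible region is unbounded (it extends along (0, 1), (1, 0)), but C strictly increases along every unbounded feasible direction, so there is no improving ray and the minimum is attained at a vertex.

x = 69, y = 76, minimum C = 3211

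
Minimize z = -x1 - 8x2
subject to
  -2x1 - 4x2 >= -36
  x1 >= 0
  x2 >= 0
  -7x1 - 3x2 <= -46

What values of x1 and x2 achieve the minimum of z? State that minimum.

Corner points and z = -x1 - 8x2:
  (18, 0) → z = -18
  (38/11, 80/11) → z = -678/11
  (46/7, 0) → z = -46/7

The optimum lies where -2x1 - 4x2 = -36 and -7x1 - 3x2 = -46.
Solving simultaneously gives x1 = 38/11, x2 = 80/11.

x1 = 38/11, x2 = 80/11, minimum z = -678/11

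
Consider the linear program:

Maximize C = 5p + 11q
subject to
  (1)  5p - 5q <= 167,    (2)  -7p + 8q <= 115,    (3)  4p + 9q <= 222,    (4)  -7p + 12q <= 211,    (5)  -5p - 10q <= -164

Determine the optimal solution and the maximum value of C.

p = 201/5, q = 34/5, maximum C = 1379/5

Corner points and C = 5p + 11q:
  (201/5, 34/5) → C = 1379/5
  (166/5, -1/5) → C = 819/5
  (39/5, 106/5) → C = 1361/5
  (81/55, 1723/110) → C = 19763/110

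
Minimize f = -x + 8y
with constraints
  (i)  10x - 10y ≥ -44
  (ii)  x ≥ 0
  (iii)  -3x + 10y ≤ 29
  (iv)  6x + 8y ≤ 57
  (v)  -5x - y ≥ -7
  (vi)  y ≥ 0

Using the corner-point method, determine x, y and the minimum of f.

x = 7/5, y = 0, minimum f = -7/5

Extreme points and f = -x + 8y:
  (0, 29/10) → f = 116/5
  (0, 0) → f = 0
  (41/53, 166/53) → f = 1287/53
  (7/5, 0) → f = -7/5

At the optimal vertex, -5x - y = -7 and y = 0.
Solving simultaneously gives x = 7/5, y = 0.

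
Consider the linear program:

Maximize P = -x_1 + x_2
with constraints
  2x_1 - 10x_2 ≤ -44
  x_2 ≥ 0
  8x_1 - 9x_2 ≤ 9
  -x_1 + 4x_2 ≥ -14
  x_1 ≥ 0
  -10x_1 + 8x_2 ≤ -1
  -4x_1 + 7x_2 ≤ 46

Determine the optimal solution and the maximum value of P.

Feasible corners and P = -x_1 + x_2:
  (243/31, 185/31) → P = -58/31
  (181/42, 221/42) → P = 20/21
  (477/20, 101/5) → P = -73/20
  (375/38, 232/19) → P = 89/38

x_1 = 375/38, x_2 = 232/19, maximum P = 89/38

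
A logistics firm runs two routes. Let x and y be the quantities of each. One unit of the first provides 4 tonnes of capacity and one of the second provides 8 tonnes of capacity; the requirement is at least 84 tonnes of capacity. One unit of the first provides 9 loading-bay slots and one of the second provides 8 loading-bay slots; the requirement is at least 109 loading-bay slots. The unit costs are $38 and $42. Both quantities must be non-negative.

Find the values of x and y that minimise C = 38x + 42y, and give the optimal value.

x = 5, y = 8, minimum C = 526

The feasible region is unbounded (it extends along (0, 1), (1, 0)), but C strictly increases along every unbounded feasible direction, so there is no improving ray and the minimum is attained at a vertex.

At the optimal vertex, 4x + 8y = 84 and 9x + 8y = 109.
Solving simultaneously gives x = 5, y = 8.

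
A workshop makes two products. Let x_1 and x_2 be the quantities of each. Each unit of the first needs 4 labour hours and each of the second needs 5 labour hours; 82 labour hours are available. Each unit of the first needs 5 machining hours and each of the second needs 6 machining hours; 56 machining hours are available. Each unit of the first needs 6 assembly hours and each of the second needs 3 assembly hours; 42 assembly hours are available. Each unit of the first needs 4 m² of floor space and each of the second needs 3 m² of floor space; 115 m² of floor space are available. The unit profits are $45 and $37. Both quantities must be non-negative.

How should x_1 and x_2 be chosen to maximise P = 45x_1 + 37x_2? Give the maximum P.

Vertices and P = 45x_1 + 37x_2:
  (0, 0) → P = 0
  (0, 28/3) → P = 1036/3
  (7, 0) → P = 315
  (4, 6) → P = 402

The binding constraints are 5x_1 + 6x_2 = 56 and 6x_1 + 3x_2 = 42.
Solving simultaneously gives x_1 = 4, x_2 = 6.

x_1 = 4, x_2 = 6, maximum P = 402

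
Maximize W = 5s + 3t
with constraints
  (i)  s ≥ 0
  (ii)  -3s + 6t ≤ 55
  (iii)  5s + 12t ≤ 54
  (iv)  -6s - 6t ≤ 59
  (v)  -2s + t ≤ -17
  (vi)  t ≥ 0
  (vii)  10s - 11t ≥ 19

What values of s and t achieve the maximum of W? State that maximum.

Corner points and W = 5s + 3t:
  (258/29, 23/29) → W = 1359/29
  (54/5, 0) → W = 54
  (17/2, 0) → W = 85/2

s = 54/5, t = 0, maximum W = 54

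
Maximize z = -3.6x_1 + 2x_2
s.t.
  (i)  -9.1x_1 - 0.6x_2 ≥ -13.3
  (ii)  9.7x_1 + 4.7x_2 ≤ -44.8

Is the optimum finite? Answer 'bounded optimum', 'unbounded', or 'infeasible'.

From the feasible point (8939/3695, -53669/3695), moving in the direction (-4.7, 9.7) keeps every constraint satisfied while z increases without bound.

unbounded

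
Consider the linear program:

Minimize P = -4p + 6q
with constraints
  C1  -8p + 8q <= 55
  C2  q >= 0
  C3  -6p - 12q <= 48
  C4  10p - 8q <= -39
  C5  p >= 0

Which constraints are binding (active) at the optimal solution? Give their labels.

Extreme points and P = -4p + 6q:
  (8, 119/8) → P = 229/4
  (0, 55/8) → P = 165/4
  (0, 39/8) → P = 117/4

The minimum is at (0, 39/8). Substituting into each constraint, equality holds for C4 and C5; the remaining constraints have slack.

C4 and C5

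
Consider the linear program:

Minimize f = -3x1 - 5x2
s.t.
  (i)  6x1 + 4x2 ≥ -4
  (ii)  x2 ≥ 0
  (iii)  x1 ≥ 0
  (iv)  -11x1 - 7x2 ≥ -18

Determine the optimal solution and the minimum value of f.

x1 = 0, x2 = 18/7, minimum f = -90/7

Extreme points and f = -3x1 - 5x2:
  (0, 0) → f = 0
  (18/11, 0) → f = -54/11
  (0, 18/7) → f = -90/7

The binding constraints are x1 = 0 and -11x1 - 7x2 = -18.
Solving simultaneously gives x1 = 0, x2 = 18/7.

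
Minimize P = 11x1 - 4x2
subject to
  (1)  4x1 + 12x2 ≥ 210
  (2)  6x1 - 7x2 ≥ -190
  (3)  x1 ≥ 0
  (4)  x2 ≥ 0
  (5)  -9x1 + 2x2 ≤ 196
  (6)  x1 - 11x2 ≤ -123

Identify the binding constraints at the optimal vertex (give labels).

(2) and (3)

Extreme points and P = 11x1 - 4x2:
  (0, 35/2) → P = -70
  (417/28, 351/28) → P = 3183/28
  (0, 190/7) → P = -760/7
The feasible region is unbounded (it extends along (11, 1), (7, 6)), but P strictly increases along every unbounded feasible direction, so there is no improving ray and the minimum is attained at a vertex.

The minimum is at (0, 190/7). Substituting into each constraint, equality holds for (2) and (3); the remaining constraints have slack.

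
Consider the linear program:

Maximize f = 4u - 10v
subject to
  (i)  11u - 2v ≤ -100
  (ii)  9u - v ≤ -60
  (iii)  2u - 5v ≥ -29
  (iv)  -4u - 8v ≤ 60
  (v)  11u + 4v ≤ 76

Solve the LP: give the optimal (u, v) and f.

u = -115/12, v = -65/24, maximum f = -45/4

Feasible corners and f = 4u - 10v:
  (-26/3, 7/3) → f = -58
  (-115/12, -65/24) → f = -45/4
  (-133/9, -1/9) → f = -58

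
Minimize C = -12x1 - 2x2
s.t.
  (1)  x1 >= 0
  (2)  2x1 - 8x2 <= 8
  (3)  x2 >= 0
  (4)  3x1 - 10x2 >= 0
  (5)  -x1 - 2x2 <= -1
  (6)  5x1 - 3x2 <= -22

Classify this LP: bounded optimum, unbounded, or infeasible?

The boundaries x1 = 0 and 5x1 - 3x2 = -22 meet at (0, 22/3), but that point violates 3x1 - 10x2 ≥ 0. Every candidate vertex is excluded by some other constraint, so the feasible region is empty.

infeasible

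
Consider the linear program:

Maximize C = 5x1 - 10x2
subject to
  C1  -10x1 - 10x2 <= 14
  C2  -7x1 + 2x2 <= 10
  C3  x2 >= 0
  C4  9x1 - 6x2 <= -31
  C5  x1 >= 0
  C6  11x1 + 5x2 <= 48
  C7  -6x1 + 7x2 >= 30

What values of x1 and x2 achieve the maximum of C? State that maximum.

Extreme points and C = 5x1 - 10x2:
  (1/12, 127/24) → C = -105/2
  (46/57, 446/57) → C = -1410/19
  (133/111, 773/111) → C = -2355/37

The binding constraints are -7x1 + 2x2 = 10 and 9x1 - 6x2 = -31.
Solving simultaneously gives x1 = 1/12, x2 = 127/24.

x1 = 1/12, x2 = 127/24, maximum C = -105/2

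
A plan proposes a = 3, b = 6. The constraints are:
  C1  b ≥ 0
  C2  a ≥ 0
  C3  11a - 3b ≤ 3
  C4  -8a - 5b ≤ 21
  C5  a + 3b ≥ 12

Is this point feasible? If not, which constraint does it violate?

not feasible — violates C3

Constraint C3: 11a - 3b = 15, which is not ≤ 3. All other constraints are satisfied.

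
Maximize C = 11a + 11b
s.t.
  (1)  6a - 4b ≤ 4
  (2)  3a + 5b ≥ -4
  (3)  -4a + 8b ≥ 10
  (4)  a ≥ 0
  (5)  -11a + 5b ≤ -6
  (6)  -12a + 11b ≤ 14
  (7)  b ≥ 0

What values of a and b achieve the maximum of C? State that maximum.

Vertices and C = 11a + 11b:
  (9/4, 19/8) → C = 407/8
  (50/9, 22/3) → C = 1276/9
  (49/34, 67/34) → C = 638/17
  (136/61, 226/61) → C = 3982/61

a = 50/9, b = 22/3, maximum C = 1276/9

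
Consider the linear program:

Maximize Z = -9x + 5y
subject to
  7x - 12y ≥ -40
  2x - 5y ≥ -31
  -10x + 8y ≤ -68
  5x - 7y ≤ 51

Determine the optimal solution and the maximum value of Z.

Extreme points and Z = -9x + 5y:
  (294/17, 223/17) → Z = -1531/17
  (472/11, 257/11) → Z = -2963/11
  (34/15, -17/3) → Z = -731/15

x = 34/15, y = -17/3, maximum Z = -731/15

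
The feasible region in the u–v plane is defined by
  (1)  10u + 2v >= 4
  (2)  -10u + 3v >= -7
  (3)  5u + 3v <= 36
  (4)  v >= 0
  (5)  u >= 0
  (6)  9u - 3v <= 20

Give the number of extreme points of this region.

Intersecting each pair of boundary lines and keeping only the points that satisfy every inequality leaves:
  (2/5, 0)
  (0, 2)
  (43/15, 65/9)
  (7/10, 0)
  (0, 12)

5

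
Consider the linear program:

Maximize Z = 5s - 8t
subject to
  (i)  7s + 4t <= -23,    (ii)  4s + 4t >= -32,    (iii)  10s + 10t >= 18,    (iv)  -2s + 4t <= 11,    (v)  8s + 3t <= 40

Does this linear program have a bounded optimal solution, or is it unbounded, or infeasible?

The boundaries 7s + 4t = -23 and 4s + 4t = -32 meet at (3, -11), but that point violates 10s + 10t ≥ 18. Every candidate vertex is excluded by some other constraint, so the feasible region is empty.

infeasible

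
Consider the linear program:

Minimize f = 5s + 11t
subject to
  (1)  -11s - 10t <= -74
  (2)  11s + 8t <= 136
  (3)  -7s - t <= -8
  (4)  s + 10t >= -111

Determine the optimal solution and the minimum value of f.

s = 37/2, t = -259/20, minimum f = -999/20

Extreme points and f = 5s + 11t:
  (6/59, 430/59) → f = 4760/59
  (37/2, -259/20) → f = -999/20
  (-8/5, 96/5) → f = 1016/5
  (1124/51, -1357/102) → f = -1229/34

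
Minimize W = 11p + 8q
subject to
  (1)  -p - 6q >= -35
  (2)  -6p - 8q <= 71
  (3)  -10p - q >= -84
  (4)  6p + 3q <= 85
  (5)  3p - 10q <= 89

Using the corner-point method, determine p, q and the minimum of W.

Corner points and W = 11p + 8q:
  (-353/14, 281/28) → W = -2759/14
  (469/59, 266/59) → W = 7287/59
  (1/42, -249/28) → W = -2977/42
  (929/103, -638/103) → W = 5115/103

p = -353/14, q = 281/28, minimum W = -2759/14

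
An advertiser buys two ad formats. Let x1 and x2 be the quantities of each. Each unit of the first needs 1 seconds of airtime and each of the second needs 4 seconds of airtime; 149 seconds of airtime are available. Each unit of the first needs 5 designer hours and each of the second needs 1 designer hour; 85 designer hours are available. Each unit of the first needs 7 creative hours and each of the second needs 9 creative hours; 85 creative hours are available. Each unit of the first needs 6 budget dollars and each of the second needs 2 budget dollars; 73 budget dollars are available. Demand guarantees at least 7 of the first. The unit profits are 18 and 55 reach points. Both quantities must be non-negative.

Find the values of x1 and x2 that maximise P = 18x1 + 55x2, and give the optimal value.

x1 = 7, x2 = 4, maximum P = 346

Corner points and P = 18x1 + 55x2:
  (85/7, 0) → P = 1530/7
  (7, 0) → P = 126
  (7, 4) → P = 346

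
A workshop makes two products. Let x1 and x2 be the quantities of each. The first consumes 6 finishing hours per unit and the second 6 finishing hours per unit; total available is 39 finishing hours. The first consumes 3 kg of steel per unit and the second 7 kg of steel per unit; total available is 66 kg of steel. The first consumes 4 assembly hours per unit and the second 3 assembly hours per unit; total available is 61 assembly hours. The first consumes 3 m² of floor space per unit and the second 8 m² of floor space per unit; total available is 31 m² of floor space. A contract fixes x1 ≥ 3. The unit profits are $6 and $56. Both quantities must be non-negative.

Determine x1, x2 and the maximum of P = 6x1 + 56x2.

Extreme points and P = 6x1 + 56x2:
  (13/2, 0) → P = 39
  (3, 0) → P = 18
  (21/5, 23/10) → P = 154
  (3, 11/4) → P = 172

x1 = 3, x2 = 11/4, maximum P = 172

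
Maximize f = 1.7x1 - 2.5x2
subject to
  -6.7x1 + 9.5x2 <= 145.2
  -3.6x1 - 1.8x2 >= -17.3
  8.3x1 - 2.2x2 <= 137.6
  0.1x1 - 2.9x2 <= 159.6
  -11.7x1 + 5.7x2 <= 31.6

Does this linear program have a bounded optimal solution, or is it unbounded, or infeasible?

bounded optimum

Feasible corners and f = 1.7x1 - 2.5x2:
  (14287/1143, -35177/2286) → f = 151687/2540
  (1391/1386, 1171/154) → f = -59957/3465
  (4792/2385, -131092/2385) → f = 186598/1325
  (-12517/417, -23381/417) → f = 61956/695
The feasible region has finitely many vertices and no improving ray; the maximum is 186598/1325 at (4792/2385, -131092/2385).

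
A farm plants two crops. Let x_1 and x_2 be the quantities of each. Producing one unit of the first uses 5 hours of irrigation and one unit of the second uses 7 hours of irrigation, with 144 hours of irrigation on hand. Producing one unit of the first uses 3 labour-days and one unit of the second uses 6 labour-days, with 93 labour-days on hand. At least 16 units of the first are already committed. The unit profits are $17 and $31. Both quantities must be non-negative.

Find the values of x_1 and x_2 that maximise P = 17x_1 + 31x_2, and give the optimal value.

x_1 = 71/3, x_2 = 11/3, maximum P = 516

Vertices and P = 17x_1 + 31x_2:
  (144/5, 0) → P = 2448/5
  (16, 0) → P = 272
  (71/3, 11/3) → P = 516
  (16, 15/2) → P = 1009/2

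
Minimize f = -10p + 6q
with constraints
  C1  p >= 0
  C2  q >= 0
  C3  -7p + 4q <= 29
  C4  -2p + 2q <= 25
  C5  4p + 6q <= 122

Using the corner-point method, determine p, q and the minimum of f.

Vertices and f = -10p + 6q:
  (0, 0) → f = 0
  (0, 29/4) → f = 87/2
  (61/2, 0) → f = -305
  (157/29, 485/29) → f = 1340/29

p = 61/2, q = 0, minimum f = -305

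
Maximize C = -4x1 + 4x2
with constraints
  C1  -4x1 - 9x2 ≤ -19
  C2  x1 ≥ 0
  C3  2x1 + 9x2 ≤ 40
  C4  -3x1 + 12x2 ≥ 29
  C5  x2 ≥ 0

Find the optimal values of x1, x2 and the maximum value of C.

x1 = 0, x2 = 40/9, maximum C = 160/9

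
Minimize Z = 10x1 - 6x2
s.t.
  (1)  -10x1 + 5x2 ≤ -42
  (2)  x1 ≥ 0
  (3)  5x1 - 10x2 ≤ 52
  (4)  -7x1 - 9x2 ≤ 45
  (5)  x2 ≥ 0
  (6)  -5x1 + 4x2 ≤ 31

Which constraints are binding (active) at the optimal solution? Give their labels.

Extreme points and Z = 10x1 - 6x2:
  (21/5, 0) → Z = 42
  (323/15, 104/3) → Z = 22/3
  (52/5, 0) → Z = 104
The feasible region is unbounded (it extends along (2, 1), (4, 5)), but Z strictly increases along every unbounded feasible direction, so there is no improving ray and the minimum is attained at a vertex.

The minimum is at (323/15, 104/3). Substituting into each constraint, equality holds for (1) and (6); the remaining constraints have slack.

(1) and (6)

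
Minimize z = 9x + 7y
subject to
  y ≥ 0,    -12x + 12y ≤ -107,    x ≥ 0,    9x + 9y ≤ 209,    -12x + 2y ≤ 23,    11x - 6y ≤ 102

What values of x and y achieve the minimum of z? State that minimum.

x = 107/12, y = 0, minimum z = 321/4

Corner points and z = 9x + 7y:
  (107/12, 0) → z = 321/4
  (102/11, 0) → z = 918/11
  (97/10, 47/60) → z = 5567/60

The binding constraints are y = 0 and -12x + 12y = -107.
Solving simultaneously gives x = 107/12, y = 0.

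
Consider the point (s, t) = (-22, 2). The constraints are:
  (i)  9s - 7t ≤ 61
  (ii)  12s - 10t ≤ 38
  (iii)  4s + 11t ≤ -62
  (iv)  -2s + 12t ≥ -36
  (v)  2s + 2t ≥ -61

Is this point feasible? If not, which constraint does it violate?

(i): -212 ≤ 61 ✓
(ii): -284 ≤ 38 ✓
(iii): -66 ≤ -62 ✓
(iv): 68 ≥ -36 ✓
(v): -40 ≥ -61 ✓

feasible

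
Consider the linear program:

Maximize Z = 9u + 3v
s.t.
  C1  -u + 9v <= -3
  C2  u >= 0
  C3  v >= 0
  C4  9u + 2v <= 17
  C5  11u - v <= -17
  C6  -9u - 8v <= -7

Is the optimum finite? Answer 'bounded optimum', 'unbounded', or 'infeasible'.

The boundaries 11u - v = -17 and -9u - 8v = -7 meet at (-129/97, 230/97), but that point violates -u + 9v ≤ -3. Every candidate vertex is excluded by some other constraint, so the feasible region is empty.

infeasible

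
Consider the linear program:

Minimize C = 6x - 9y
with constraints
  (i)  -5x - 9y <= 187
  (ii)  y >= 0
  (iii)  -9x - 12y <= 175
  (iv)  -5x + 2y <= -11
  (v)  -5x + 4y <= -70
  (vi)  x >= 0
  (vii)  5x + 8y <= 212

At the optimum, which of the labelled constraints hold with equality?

Vertices and C = 6x - 9y:
  (14, 0) → C = 84
  (212/5, 0) → C = 1272/5
  (352/15, 71/6) → C = 343/10

The minimum is at (352/15, 71/6). Substituting into each constraint, equality holds for (v) and (vii); the remaining constraints have slack.

(v) and (vii)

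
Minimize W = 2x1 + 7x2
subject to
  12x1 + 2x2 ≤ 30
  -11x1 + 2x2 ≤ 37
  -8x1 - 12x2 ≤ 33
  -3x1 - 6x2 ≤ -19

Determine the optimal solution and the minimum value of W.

Extreme points and W = 2x1 + 7x2:
  (-7/23, 387/23) → W = 2695/23
  (71/33, 23/11) → W = 625/33
  (-23/9, 40/9) → W = 26

x1 = 71/33, x2 = 23/11, minimum W = 625/33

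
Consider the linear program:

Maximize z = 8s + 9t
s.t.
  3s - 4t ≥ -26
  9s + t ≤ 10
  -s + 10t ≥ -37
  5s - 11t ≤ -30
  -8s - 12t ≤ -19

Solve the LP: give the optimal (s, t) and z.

Corner points and z = 8s + 9t:
  (14/39, 88/13) → z = 2488/39
  (-59/17, 265/68) → z = 497/68
  (10/13, 40/13) → z = 440/13
  (-151/148, 335/148) → z = 1807/148

s = 14/39, t = 88/13, maximum z = 2488/39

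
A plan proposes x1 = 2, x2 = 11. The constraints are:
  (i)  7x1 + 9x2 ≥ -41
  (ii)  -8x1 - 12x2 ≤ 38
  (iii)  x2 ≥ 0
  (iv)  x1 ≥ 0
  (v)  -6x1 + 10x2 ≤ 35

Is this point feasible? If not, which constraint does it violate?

not feasible — violates (v)

Constraint (v): -6x1 + 10x2 = 98, which is not ≤ 35. All other constraints are satisfied.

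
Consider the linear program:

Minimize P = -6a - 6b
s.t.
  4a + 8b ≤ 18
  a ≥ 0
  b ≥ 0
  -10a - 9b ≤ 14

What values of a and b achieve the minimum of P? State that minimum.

a = 9/2, b = 0, minimum P = -27

Extreme points and P = -6a - 6b:
  (0, 9/4) → P = -27/2
  (9/2, 0) → P = -27
  (0, 0) → P = 0

At the optimal vertex, 4a + 8b = 18 and b = 0.
Solving simultaneously gives a = 9/2, b = 0.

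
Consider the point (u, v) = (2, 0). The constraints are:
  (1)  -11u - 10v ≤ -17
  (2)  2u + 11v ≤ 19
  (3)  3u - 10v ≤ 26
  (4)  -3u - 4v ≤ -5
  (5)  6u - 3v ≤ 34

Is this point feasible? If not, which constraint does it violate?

(1): -22 ≤ -17 ✓
(2): 4 ≤ 19 ✓
(3): 6 ≤ 26 ✓
(4): -6 ≤ -5 ✓
(5): 12 ≤ 34 ✓

feasible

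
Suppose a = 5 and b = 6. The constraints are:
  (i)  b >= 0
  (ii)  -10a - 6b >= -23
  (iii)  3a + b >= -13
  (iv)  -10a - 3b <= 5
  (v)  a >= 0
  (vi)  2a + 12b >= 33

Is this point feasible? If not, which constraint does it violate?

Constraint (ii): -10a - 6b = -86, which is not ≥ -23. All other constraints are satisfied.

not feasible — violates (ii)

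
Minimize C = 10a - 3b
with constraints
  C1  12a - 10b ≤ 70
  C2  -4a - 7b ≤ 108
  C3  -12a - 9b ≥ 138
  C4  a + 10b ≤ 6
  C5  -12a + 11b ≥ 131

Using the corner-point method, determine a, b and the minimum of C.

Vertices and C = 10a - 3b:
  (-34, 4) → C = -352
  (-2105/128, -193/32) → C = -9367/64
  (-478/37, 70/37) → C = -4990/37
  (-899/80, -7/20) → C = -4453/40

a = -34, b = 4, minimum C = -352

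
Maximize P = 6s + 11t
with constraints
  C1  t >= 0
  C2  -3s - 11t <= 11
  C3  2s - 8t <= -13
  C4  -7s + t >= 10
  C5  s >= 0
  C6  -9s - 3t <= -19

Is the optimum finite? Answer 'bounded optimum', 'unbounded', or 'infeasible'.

From the feasible point (0, 10), moving in the direction (0, 1) keeps every constraint satisfied while P increases without bound.

unbounded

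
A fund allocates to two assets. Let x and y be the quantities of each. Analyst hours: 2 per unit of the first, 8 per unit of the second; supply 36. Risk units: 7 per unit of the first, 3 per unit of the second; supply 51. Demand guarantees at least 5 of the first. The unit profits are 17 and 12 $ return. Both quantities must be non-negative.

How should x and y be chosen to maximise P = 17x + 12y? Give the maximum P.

Corner points and P = 17x + 12y:
  (51/7, 0) → P = 867/7
  (5, 0) → P = 85
  (6, 3) → P = 138
  (5, 13/4) → P = 124

At the optimal vertex, 2x + 8y = 36 and 7x + 3y = 51.
Solving simultaneously gives x = 6, y = 3.

x = 6, y = 3, maximum P = 138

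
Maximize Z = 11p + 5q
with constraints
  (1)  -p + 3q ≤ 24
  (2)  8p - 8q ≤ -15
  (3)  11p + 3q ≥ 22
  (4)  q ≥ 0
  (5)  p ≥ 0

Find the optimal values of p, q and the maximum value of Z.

Corner points and Z = 11p + 5q:
  (147/16, 177/16) → Z = 1251/8
  (0, 8) → Z = 40
  (131/112, 341/112) → Z = 1573/56
  (0, 22/3) → Z = 110/3

p = 147/16, q = 177/16, maximum Z = 1251/8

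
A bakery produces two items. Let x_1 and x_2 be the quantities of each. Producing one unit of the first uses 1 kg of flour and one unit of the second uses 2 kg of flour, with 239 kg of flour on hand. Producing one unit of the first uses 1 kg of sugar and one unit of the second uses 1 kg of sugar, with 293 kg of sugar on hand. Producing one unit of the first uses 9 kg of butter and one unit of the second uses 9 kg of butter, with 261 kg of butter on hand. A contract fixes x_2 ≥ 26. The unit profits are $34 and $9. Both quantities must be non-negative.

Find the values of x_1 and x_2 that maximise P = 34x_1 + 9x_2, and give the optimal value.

Extreme points and P = 34x_1 + 9x_2:
  (0, 29) → P = 261
  (0, 26) → P = 234
  (3, 26) → P = 336

At the optimal vertex, 9x_1 + 9x_2 = 261 and x_2 = 26.
Solving simultaneously gives x_1 = 3, x_2 = 26.

x_1 = 3, x_2 = 26, maximum P = 336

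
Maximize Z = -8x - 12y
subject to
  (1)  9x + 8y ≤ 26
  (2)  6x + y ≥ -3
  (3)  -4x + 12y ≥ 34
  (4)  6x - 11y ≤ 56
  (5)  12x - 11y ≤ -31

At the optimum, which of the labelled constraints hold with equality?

(2) and (3)

Corner points and Z = -8x - 12y:
  (-50/39, 61/13) → Z = -1796/39
  (38/195, 197/65) → Z = -7396/195
  (-35/38, 48/19) → Z = -436/19
  (1/50, 71/25) → Z = -856/25

The maximum is at (-35/38, 48/19). Substituting into each constraint, equality holds for (2) and (3); the remaining constraints have slack.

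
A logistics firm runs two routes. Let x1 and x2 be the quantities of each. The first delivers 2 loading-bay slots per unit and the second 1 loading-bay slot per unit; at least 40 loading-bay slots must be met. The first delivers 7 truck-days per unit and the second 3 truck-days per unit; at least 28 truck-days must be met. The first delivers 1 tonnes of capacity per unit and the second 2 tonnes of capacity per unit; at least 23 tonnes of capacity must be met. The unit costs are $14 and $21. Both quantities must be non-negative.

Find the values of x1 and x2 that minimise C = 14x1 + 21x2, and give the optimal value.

Corner points and C = 14x1 + 21x2:
  (0, 40) → C = 840
  (23, 0) → C = 322
  (19, 2) → C = 308
The feasible region is unbounded (it extends along (0, 1), (1, 0)), but C strictly increases along every unbounded feasible direction, so there is no improving ray and the minimum is attained at a vertex.

The binding constraints are 2x1 + x2 = 40 and x1 + 2x2 = 23.
Solving simultaneously gives x1 = 19, x2 = 2.

x1 = 19, x2 = 2, minimum C = 308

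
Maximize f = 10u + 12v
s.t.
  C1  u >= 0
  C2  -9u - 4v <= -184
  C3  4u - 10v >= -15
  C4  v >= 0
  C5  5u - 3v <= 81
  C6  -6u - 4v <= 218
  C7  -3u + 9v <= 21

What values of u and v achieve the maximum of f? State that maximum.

Vertices and f = 10u + 12v:
  (876/47, 191/47) → f = 11052/47
  (524/31, 247/31) → f = 8204/31
  (22, 29/3) → f = 336

u = 22, v = 29/3, maximum f = 336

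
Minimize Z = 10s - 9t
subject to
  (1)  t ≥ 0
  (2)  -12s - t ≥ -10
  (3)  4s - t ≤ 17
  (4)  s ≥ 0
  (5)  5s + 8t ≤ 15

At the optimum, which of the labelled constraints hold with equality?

(4) and (5)

Vertices and Z = 10s - 9t:
  (5/6, 0) → Z = 25/3
  (0, 0) → Z = 0
  (5/7, 10/7) → Z = -40/7
  (0, 15/8) → Z = -135/8

The minimum is at (0, 15/8). Substituting into each constraint, equality holds for (4) and (5); the remaining constraints have slack.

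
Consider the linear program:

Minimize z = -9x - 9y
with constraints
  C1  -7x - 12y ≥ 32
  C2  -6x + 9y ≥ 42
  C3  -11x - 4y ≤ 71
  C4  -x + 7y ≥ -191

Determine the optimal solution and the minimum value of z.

Feasible corners and z = -9x - 9y:
  (-88/15, 34/45) → z = 46
  (-181/26, 145/104) → z = 5211/104
  (-269/41, 12/41) → z = 2313/41

x = -88/15, y = 34/45, minimum z = 46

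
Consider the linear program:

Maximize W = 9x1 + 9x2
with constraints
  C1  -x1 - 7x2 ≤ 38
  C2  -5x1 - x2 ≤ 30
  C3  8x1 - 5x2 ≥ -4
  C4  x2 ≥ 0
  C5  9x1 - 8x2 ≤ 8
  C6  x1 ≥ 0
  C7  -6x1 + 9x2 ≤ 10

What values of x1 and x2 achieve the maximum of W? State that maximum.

x1 = 152/33, x2 = 46/11, maximum W = 870/11

Vertices and W = 9x1 + 9x2:
  (0, 4/5) → W = 36/5
  (1/3, 4/3) → W = 15
  (8/9, 0) → W = 8
  (0, 0) → W = 0
  (152/33, 46/11) → W = 870/11

The binding constraints are 9x1 - 8x2 = 8 and -6x1 + 9x2 = 10.
Solving simultaneously gives x1 = 152/33, x2 = 46/11.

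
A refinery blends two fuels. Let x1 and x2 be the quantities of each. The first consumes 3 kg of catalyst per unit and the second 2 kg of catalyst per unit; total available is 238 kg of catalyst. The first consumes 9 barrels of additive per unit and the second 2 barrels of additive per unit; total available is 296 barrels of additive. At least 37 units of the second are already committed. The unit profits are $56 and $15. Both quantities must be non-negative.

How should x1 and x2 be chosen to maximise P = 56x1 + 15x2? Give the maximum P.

x1 = 29/3, x2 = 209/2, maximum P = 12653/6

Extreme points and P = 56x1 + 15x2:
  (0, 119) → P = 1785
  (0, 37) → P = 555
  (29/3, 209/2) → P = 12653/6
  (74/3, 37) → P = 5809/3

The binding constraints are 3x1 + 2x2 = 238 and 9x1 + 2x2 = 296.
Solving simultaneously gives x1 = 29/3, x2 = 209/2.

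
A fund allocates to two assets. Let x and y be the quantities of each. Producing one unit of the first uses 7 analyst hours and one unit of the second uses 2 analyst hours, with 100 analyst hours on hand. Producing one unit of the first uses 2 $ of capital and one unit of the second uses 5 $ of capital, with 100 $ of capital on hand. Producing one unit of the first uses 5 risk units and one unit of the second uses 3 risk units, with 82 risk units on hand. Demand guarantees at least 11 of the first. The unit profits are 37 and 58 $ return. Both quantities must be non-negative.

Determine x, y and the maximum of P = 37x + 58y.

x = 11, y = 9, maximum P = 929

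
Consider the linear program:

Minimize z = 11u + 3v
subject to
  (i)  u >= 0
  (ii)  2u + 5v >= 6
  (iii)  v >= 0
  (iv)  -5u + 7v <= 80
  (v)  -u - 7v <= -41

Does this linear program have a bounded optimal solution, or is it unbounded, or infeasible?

Feasible corners and z = 11u + 3v:
  (0, 80/7) → z = 240/7
  (0, 41/7) → z = 123/7
  (41, 0) → z = 451
The feasible region has finitely many vertices and no improving ray; the minimum is 123/7 at (0, 41/7).

bounded optimum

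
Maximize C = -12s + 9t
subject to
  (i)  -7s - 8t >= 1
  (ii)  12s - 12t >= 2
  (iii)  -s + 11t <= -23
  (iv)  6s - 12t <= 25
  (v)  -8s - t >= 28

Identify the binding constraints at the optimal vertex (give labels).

Vertices and C = -12s + 9t:
  (-23/6, -4) → C = 10
  (-167/54, -88/27) → C = 70/9
  (-311/102, -184/51) → C = 70/17

The maximum is at (-23/6, -4). Substituting into each constraint, equality holds for (ii) and (iv); the remaining constraints have slack.

(ii) and (iv)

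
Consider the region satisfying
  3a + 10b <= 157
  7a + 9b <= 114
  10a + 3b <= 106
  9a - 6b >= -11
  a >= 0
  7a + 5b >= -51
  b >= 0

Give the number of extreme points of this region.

5

Of the 21 pairwise boundary intersections, those satisfying every inequality are:
  (204/23, 398/69)
  (195/41, 1103/123)
  (53/5, 0)
  (0, 11/6)
  (0, 0)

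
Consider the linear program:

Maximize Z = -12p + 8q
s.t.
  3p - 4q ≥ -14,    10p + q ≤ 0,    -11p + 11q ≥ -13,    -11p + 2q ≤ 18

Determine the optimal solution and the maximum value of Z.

Corner points and Z = -12p + 8q:
  (-14/43, 140/43) → Z = 1288/43
  (-22/19, 50/19) → Z = 664/19
  (13/121, -130/121) → Z = -1196/121
  (-224/99, -31/9) → Z = -40/99

At the optimal vertex, 3p - 4q = -14 and -11p + 2q = 18.
Solving simultaneously gives p = -22/19, q = 50/19.

p = -22/19, q = 50/19, maximum Z = 664/19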